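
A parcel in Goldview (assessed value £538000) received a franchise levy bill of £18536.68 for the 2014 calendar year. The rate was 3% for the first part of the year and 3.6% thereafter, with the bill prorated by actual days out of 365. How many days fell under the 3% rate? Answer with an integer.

94 days

Let d = days at the first rate; then 365 − d days at the second rate.
£538000 × [3%·d + 3.6%·(365−d)] / 365 = £18536.68
Solving gives d = 94, so the new rate took effect on 5 Apr 2014.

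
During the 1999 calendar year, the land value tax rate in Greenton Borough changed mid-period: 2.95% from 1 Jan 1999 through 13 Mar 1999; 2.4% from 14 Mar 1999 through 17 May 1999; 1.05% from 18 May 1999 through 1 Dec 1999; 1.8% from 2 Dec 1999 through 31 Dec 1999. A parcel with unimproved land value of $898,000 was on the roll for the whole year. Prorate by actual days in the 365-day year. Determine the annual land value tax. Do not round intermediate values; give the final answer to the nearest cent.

1 Jan – 13 Mar 1999: 72 days at 2.95% → $898,000 × 2.95% × 72/365 = $5,225.6219
14 Mar – 17 May 1999: 65 days at 2.4% → $898,000 × 2.4% × 65/365 = $3,838.0274
18 May – 1 Dec 1999: 198 days at 1.05% → $898,000 × 1.05% × 198/365 = $5,114.9096
2 Dec – 31 Dec 1999: 30 days at 1.8% → $898,000 × 1.8% × 30/365 = $1,328.5479
Total = $15,507.1068

$15,507.11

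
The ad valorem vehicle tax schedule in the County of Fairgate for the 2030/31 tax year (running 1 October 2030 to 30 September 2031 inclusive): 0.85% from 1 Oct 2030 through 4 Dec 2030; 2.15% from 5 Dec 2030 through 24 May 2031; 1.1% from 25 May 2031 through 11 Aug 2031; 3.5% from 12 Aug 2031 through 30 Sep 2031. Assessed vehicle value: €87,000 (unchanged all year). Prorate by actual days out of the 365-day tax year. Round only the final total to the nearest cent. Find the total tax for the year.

€1,632.26

1 Oct – 4 Dec 2030: 65 days at 0.85% → €87,000 × 0.85% × 65/365 = €131.6918
5 Dec 2030 – 24 May 2031: 171 days at 2.15% → €87,000 × 2.15% × 171/365 = €876.3164
25 May – 11 Aug 2031: 79 days at 1.1% → €87,000 × 1.1% × 79/365 = €207.1315
12 Aug – 30 Sep 2031: 50 days at 3.5% → €87,000 × 3.5% × 50/365 = €417.1233
Total = €1,632.2630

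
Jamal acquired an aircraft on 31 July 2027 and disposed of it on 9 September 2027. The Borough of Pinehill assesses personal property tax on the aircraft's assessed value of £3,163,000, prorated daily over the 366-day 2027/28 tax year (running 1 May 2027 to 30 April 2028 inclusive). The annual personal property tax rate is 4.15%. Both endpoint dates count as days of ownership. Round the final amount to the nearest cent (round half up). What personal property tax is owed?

£14,704.49

Days held (31 July – 9 September 2027): 41 out of 366
Tax = £3,163,000 × 4.15% × 41/366 = £14,704.4932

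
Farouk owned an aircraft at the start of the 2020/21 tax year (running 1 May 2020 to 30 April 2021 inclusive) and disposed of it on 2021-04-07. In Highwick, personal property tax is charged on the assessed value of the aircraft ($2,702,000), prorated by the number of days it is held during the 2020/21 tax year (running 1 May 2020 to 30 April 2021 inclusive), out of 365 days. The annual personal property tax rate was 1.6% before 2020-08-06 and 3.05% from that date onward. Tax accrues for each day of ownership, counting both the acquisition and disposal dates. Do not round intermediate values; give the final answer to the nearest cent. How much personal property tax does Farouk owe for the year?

$66,806.02

2020-05-01 to 2020-08-05: 97 days at 1.6% → $2,702,000 × 1.6% × 97/365 = $11,489.0521
2020-08-06 to 2021-04-07: 245 days at 3.05% → $2,702,000 × 3.05% × 245/365 = $55,316.9726
Total = $66,806.0247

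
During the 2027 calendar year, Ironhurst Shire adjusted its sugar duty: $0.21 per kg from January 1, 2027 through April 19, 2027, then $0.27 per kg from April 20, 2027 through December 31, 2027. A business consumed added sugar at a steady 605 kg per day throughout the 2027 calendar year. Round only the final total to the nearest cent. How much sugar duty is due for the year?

January 1 – April 19, 2027: 109 days × 605 kg/day = 65,945 kg at $0.21/kg → $13,848.45
April 20 – December 31, 2027: 256 days × 605 kg/day = 154,880 kg at $0.27/kg → $41,817.60

$55,666.05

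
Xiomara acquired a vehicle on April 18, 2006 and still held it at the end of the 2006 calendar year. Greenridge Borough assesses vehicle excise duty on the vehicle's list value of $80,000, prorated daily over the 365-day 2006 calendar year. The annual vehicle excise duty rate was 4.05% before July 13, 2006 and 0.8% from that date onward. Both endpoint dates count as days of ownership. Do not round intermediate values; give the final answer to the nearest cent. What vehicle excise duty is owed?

April 18 – July 12, 2006: 86 days at 4.05% → $80,000 × 4.05% × 86/365 = $763.3973
July 13 – December 31, 2006: 172 days at 0.8% → $80,000 × 0.8% × 172/365 = $301.5890
Total = $1,064.9863

$1,064.99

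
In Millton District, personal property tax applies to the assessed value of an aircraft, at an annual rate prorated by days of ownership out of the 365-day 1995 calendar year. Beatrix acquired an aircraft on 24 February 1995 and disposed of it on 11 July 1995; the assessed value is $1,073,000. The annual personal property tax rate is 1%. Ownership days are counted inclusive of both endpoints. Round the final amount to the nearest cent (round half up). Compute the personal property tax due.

$4,056.82

Days held (24 February – 11 July 1995): 138 out of 365
Tax = $1,073,000 × 1% × 138/365 = $4,056.8219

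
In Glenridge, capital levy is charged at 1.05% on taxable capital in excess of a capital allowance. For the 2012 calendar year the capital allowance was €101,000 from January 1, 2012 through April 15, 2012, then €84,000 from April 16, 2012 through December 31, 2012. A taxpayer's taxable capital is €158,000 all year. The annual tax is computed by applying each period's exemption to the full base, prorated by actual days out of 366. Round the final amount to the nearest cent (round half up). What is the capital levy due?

€725.30

January 1 – April 15, 2012: 106 days, exemption €101,000 → (€158,000 − €101,000) × 1.05% × 106/366 = €173.3361
April 16 – December 31, 2012: 260 days, exemption €84,000 → (€158,000 − €84,000) × 1.05% × 260/366 = €551.9672
Total = €725.3033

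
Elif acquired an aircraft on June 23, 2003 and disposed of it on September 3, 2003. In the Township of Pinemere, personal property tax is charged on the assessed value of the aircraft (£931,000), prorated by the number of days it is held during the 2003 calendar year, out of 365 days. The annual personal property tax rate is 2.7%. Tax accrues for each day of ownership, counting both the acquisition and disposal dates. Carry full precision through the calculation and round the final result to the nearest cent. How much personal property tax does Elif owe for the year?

Days held (June 23 – September 3, 2003): 73 out of 365
Tax = £931,000 × 2.7% × 73/365 = £5,027.4000

£5,027.40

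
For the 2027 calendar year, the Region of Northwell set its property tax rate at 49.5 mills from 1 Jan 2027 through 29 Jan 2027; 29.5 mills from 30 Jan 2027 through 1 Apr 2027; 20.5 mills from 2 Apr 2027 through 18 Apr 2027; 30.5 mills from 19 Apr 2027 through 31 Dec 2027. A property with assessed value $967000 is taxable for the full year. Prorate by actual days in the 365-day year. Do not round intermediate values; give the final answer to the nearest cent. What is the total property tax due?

$30338.63

1 Jan – 29 Jan 2027: 29 days at 49.5 mills → $967000 × 4.95% × 29/365 = $3803.0918
30 Jan – 1 Apr 2027: 62 days at 29.5 mills → $967000 × 2.95% × 62/365 = $4845.5973
2 Apr – 18 Apr 2027: 17 days at 20.5 mills → $967000 × 2.05% × 17/365 = $923.2863
19 Apr – 31 Dec 2027: 257 days at 30.5 mills → $967000 × 3.05% × 257/365 = $20766.6562
Total = $30338.6315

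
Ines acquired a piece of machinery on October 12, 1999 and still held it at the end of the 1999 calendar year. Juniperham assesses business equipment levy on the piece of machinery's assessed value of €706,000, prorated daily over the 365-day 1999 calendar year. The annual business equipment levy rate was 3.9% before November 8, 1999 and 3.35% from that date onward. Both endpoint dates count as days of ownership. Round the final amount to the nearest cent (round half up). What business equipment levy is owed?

October 12 – November 7, 1999: 27 days at 3.9% → €706,000 × 3.9% × 27/365 = €2,036.7616
November 8 – December 31, 1999: 54 days at 3.35% → €706,000 × 3.35% × 54/365 = €3,499.0521
Total = €5,535.8137

€5,535.81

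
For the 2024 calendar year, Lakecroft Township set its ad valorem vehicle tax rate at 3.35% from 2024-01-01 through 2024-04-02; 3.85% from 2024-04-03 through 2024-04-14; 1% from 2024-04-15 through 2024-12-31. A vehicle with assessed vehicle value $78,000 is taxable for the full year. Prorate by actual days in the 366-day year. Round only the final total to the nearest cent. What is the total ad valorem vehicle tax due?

$1,318.65

2024-01-01 to 2024-04-02: 93 days at 3.35% → $78,000 × 3.35% × 93/366 = $663.9590
2024-04-03 to 2024-04-14: 12 days at 3.85% → $78,000 × 3.85% × 12/366 = $98.4590
2024-04-15 to 2024-12-31: 261 days at 1% → $78,000 × 1% × 261/366 = $556.2295
Total = $1,318.6475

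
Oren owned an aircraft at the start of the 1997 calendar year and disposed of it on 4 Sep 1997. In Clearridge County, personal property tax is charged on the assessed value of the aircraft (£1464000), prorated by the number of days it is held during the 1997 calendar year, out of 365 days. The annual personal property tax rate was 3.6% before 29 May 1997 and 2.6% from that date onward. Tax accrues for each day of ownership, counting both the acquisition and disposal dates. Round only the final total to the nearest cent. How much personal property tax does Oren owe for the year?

1 Jan – 28 May 1997: 148 days at 3.6% → £1464000 × 3.6% × 148/365 = £21370.3890
29 May – 4 Sep 1997: 99 days at 2.6% → £1464000 × 2.6% × 99/365 = £10324.2082
Total = £31694.5973

£31694.60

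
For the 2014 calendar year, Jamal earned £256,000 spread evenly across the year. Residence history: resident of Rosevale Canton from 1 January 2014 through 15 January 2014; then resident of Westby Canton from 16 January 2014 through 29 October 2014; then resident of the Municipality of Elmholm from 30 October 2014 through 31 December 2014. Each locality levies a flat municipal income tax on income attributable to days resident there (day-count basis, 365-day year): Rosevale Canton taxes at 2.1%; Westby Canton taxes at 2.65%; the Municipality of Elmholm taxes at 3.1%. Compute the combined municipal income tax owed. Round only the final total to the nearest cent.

Rosevale Canton, 1 January – 15 January 2014: 15 days → £256,000 × 2.1% × 15/365 = £220.9315
Westby Canton, 16 January – 29 October 2014: 287 days → £256,000 × 2.65% × 287/365 = £5,334.2685
The Municipality of Elmholm, 30 October – 31 December 2014: 63 days → £256,000 × 3.1% × 63/365 = £1,369.7753
Total = £6,924.9753

£6,924.98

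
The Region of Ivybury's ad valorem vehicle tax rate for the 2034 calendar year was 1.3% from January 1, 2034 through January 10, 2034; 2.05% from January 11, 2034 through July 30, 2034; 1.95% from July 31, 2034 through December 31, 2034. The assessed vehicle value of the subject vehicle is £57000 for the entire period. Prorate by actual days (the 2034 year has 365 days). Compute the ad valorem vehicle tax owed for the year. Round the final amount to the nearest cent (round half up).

£1132.74

January 1 – January 10, 2034: 10 days at 1.3% → £57000 × 1.3% × 10/365 = £20.3014
January 11 – July 30, 2034: 201 days at 2.05% → £57000 × 2.05% × 201/365 = £643.4753
July 31 – December 31, 2034: 154 days at 1.95% → £57000 × 1.95% × 154/365 = £468.9616
Total = £1132.7384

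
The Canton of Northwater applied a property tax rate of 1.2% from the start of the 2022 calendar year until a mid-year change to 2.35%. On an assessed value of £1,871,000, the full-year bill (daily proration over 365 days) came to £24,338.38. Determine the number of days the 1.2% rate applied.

333 days

Let d = days at the first rate; then 365 − d days at the second rate.
£1,871,000 × [1.2%·d + 2.35%·(365−d)] / 365 = £24,338.38
Solving gives d = 333, so the new rate took effect on 30 Nov 2022.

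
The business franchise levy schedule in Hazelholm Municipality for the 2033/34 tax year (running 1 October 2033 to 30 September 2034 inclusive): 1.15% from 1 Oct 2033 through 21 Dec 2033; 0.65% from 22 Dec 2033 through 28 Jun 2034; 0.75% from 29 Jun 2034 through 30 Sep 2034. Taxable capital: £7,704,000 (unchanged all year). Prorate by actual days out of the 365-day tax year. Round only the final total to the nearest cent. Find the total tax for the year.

£60,713.85

1 Oct – 21 Dec 2033: 82 days at 1.15% → £7,704,000 × 1.15% × 82/365 = £19,903.7589
22 Dec 2033 – 28 Jun 2034: 189 days at 0.65% → £7,704,000 × 0.65% × 189/365 = £25,929.7644
29 Jun – 30 Sep 2034: 94 days at 0.75% → £7,704,000 × 0.75% × 94/365 = £14,880.3288
Total = £60,713.8521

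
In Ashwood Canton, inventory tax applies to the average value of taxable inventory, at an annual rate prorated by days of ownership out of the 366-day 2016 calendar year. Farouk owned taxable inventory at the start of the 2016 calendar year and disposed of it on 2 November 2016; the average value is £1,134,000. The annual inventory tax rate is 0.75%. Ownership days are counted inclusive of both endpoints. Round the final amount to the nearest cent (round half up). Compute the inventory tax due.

Days held (1 January – 2 November 2016): 307 out of 366
Tax = £1,134,000 × 0.75% × 307/366 = £7,133.9754

£7,133.98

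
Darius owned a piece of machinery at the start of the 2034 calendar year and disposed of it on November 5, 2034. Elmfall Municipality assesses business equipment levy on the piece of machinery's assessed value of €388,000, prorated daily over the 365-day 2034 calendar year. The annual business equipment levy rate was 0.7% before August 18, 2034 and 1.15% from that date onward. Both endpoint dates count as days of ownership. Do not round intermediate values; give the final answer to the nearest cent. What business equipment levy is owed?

€2,681.98

January 1 – August 17, 2034: 229 days at 0.7% → €388,000 × 0.7% × 229/365 = €1,704.0110
August 18 – November 5, 2034: 80 days at 1.15% → €388,000 × 1.15% × 80/365 = €977.9726
Total = €2,681.9836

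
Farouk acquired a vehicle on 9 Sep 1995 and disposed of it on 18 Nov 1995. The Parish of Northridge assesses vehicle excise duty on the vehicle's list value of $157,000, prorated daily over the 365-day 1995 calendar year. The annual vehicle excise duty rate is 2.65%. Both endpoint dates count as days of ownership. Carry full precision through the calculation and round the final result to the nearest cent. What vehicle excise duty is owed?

$809.30

Days held (9 Sep – 18 Nov 1995): 71 out of 365
Tax = $157,000 × 2.65% × 71/365 = $809.3027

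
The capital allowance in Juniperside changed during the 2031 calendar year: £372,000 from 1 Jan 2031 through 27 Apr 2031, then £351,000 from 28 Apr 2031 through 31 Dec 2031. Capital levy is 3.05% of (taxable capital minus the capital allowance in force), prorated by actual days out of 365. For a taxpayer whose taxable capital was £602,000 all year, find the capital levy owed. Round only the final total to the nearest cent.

£7,450.19

1 Jan – 27 Apr 2031: 117 days, exemption £372,000 → (£602,000 − £372,000) × 3.05% × 117/365 = £2,248.6438
28 Apr – 31 Dec 2031: 248 days, exemption £351,000 → (£602,000 − £351,000) × 3.05% × 248/365 = £5,201.5452
Total = £7,450.1890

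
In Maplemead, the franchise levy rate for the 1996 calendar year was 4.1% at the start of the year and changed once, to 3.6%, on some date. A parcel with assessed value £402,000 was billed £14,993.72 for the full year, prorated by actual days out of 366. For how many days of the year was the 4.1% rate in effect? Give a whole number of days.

Let d = days at the first rate; then 366 − d days at the second rate.
£402,000 × [4.1%·d + 3.6%·(366−d)] / 366 = £14,993.72
Solving gives d = 95, so the new rate took effect on 5 Apr 1996.

95 days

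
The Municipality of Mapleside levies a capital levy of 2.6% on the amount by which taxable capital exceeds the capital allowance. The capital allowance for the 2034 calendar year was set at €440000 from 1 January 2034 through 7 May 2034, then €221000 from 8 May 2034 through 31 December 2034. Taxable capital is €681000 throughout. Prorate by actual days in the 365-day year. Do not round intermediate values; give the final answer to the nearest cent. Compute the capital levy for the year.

€9978.80

1 January – 7 May 2034: 127 days, exemption €440000 → (€681000 − €440000) × 2.6% × 127/365 = €2180.2247
8 May – 31 December 2034: 238 days, exemption €221000 → (€681000 − €221000) × 2.6% × 238/365 = €7798.5753
Total = €9978.8000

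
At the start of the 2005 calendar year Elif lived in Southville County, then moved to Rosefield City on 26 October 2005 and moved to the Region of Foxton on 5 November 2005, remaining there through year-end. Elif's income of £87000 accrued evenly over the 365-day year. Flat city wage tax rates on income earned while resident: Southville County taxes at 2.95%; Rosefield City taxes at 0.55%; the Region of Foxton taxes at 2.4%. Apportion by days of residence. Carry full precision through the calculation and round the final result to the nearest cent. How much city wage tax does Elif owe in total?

£2434.57

Southville County, 1 January – 25 October 2005: 298 days → £87000 × 2.95% × 298/365 = £2095.3890
Rosefield City, 26 October – 4 November 2005: 10 days → £87000 × 0.55% × 10/365 = £13.1096
The Region of Foxton, 5 November – 31 December 2005: 57 days → £87000 × 2.4% × 57/365 = £326.0712
Total = £2434.5699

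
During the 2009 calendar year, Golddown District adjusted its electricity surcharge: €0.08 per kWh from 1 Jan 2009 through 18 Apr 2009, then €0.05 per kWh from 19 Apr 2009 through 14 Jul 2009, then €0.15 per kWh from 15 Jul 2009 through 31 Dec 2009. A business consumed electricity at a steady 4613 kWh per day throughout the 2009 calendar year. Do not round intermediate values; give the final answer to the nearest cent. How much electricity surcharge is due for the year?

1 Jan – 18 Apr 2009: 108 days × 4613 kWh/day = 498,204 kWh at €0.08/kWh → €39,856.32
19 Apr – 14 Jul 2009: 87 days × 4613 kWh/day = 401,331 kWh at €0.05/kWh → €20,066.55
15 Jul – 31 Dec 2009: 170 days × 4613 kWh/day = 784,210 kWh at €0.15/kWh → €117,631.50

€177,554.37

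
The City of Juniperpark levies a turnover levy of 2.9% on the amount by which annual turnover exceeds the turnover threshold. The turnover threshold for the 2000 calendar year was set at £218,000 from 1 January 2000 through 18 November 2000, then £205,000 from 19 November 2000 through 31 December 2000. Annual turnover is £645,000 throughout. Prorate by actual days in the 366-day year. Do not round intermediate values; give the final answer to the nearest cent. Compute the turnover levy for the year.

1 January – 18 November 2000: 323 days, exemption £218,000 → (£645,000 − £218,000) × 2.9% × 323/366 = £10,928.1667
19 November – 31 December 2000: 43 days, exemption £205,000 → (£645,000 − £205,000) × 2.9% × 43/366 = £1,499.1257
Total = £12,427.2923

£12,427.29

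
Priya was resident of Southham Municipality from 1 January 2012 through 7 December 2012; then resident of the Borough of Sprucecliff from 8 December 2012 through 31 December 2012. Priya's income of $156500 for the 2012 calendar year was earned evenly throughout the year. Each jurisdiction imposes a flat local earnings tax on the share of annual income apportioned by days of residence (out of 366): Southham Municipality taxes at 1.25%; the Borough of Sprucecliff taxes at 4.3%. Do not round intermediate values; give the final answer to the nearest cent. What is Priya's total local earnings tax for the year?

$2269.25

Southham Municipality, 1 January – 7 December 2012: 342 days → $156500 × 1.25% × 342/366 = $1827.9713
The Borough of Sprucecliff, 8 December – 31 December 2012: 24 days → $156500 × 4.3% × 24/366 = $441.2787
Total = $2269.2500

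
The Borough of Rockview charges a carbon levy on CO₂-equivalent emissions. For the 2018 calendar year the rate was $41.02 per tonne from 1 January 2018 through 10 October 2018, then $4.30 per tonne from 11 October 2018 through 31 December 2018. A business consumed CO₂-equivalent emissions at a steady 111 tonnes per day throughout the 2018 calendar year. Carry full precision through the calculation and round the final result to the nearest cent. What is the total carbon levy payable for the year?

$1,327,699.86

1 January – 10 October 2018: 283 days × 111 tonnes/day = 31,413 tonnes at $41.02/tonne → $1,288,561.26
11 October – 31 December 2018: 82 days × 111 tonnes/day = 9,102 tonnes at $4.30/tonne → $39,138.60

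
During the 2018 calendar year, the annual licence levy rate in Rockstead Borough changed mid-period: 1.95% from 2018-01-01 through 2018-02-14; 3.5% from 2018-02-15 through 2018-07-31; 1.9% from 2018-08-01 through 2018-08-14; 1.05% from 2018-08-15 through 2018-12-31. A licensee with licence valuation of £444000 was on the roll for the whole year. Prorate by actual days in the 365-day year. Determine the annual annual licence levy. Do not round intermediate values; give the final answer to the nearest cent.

2018-01-01 to 2018-02-14: 45 days at 1.95% → £444000 × 1.95% × 45/365 = £1067.4247
2018-02-15 to 2018-07-31: 167 days at 3.5% → £444000 × 3.5% × 167/365 = £7110.0822
2018-08-01 to 2018-08-14: 14 days at 1.9% → £444000 × 1.9% × 14/365 = £323.5726
2018-08-15 to 2018-12-31: 139 days at 1.05% → £444000 × 1.05% × 139/365 = £1775.3918
Total = £10276.4712

£10276.47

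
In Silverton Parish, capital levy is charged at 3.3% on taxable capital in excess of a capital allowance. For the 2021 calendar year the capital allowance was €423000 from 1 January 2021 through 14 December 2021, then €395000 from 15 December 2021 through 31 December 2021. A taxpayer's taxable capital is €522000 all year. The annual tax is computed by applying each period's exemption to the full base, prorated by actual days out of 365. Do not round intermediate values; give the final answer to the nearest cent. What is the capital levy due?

1 January – 14 December 2021: 348 days, exemption €423000 → (€522000 − €423000) × 3.3% × 348/365 = €3114.8384
15 December – 31 December 2021: 17 days, exemption €395000 → (€522000 − €395000) × 3.3% × 17/365 = €195.1973
Total = €3310.0356

€3310.04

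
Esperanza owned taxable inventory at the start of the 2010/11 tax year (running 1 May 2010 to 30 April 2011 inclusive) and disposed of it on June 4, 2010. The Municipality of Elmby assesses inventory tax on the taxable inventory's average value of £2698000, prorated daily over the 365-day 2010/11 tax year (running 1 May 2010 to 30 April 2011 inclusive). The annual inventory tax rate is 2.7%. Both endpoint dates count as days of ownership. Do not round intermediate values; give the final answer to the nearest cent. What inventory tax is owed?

Days held (May 1 – June 4, 2010): 35 out of 365
Tax = £2698000 × 2.7% × 35/365 = £6985.2329

£6985.23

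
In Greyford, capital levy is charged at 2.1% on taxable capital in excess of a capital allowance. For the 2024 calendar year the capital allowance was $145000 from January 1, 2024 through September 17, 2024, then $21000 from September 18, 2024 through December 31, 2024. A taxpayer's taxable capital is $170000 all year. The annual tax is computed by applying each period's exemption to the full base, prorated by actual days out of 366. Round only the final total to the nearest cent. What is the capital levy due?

$1272.05

January 1 – September 17, 2024: 261 days, exemption $145000 → ($170000 − $145000) × 2.1% × 261/366 = $374.3852
September 18 – December 31, 2024: 105 days, exemption $21000 → ($170000 − $21000) × 2.1% × 105/366 = $897.6639
Total = $1272.0492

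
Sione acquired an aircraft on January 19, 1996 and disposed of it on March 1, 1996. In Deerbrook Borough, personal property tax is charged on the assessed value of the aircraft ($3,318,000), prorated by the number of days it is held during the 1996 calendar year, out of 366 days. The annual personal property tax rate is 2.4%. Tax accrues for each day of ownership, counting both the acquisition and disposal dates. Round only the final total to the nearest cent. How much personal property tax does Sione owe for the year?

Days held (January 19 – March 1, 1996): 43 out of 366
Tax = $3,318,000 × 2.4% × 43/366 = $9,355.6721

$9,355.67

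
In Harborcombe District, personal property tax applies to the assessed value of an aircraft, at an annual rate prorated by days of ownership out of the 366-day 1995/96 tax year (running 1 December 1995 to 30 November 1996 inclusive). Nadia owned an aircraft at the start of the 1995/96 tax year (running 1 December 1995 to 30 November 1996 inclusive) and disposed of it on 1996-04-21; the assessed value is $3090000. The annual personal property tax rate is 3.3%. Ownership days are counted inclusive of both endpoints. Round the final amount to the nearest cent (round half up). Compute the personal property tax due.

Days held (1995-12-01 to 1996-04-21): 143 out of 366
Tax = $3090000 × 3.3% × 143/366 = $39840.7377

$39840.74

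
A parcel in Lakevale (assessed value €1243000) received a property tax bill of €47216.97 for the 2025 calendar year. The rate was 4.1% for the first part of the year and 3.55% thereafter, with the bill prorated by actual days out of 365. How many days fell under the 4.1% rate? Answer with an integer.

Let d = days at the first rate; then 365 − d days at the second rate.
€1243000 × [4.1%·d + 3.55%·(365−d)] / 365 = €47216.97
Solving gives d = 165, so the new rate took effect on 15 Jun 2025.

165 days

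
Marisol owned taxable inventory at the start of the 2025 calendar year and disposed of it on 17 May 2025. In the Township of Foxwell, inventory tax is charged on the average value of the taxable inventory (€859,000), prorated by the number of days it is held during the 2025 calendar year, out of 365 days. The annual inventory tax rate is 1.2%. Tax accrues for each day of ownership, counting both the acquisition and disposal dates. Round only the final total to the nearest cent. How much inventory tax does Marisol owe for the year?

€3,869.03

Days held (1 January – 17 May 2025): 137 out of 365
Tax = €859,000 × 1.2% × 137/365 = €3,869.0301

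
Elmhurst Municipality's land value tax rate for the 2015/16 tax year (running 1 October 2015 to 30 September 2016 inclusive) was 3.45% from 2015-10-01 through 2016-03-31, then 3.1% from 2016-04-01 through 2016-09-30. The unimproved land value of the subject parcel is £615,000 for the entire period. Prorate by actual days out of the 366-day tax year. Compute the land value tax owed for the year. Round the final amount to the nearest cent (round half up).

2015-10-01 to 2016-03-31: 183 days at 3.45% → £615,000 × 3.45% × 183/366 = £10,608.7500
2016-04-01 to 2016-09-30: 183 days at 3.1% → £615,000 × 3.1% × 183/366 = £9,532.5000
Total = £20,141.2500

£20,141.25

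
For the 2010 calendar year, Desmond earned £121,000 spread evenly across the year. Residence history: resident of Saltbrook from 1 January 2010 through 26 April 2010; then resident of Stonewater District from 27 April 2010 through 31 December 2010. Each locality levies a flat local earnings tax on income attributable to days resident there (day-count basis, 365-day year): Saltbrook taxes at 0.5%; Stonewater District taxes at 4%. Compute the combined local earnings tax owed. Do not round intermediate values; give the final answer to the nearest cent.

£3,494.08

Saltbrook, 1 January – 26 April 2010: 116 days → £121,000 × 0.5% × 116/365 = £192.2740
Stonewater District, 27 April – 31 December 2010: 249 days → £121,000 × 4% × 249/365 = £3,301.8082
Total = £3,494.0822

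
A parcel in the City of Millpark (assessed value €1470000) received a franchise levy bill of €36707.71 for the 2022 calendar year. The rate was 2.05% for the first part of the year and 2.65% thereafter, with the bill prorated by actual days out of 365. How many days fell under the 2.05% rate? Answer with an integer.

93 days

Let d = days at the first rate; then 365 − d days at the second rate.
€1470000 × [2.05%·d + 2.65%·(365−d)] / 365 = €36707.71
Solving gives d = 93, so the new rate took effect on 4 Apr 2022.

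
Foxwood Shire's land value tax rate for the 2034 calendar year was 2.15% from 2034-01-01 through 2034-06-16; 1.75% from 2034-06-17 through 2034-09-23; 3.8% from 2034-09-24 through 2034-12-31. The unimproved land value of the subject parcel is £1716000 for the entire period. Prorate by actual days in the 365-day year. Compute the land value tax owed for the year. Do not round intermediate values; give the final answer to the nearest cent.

£42711.95

2034-01-01 to 2034-06-16: 167 days at 2.15% → £1716000 × 2.15% × 167/365 = £16880.2685
2034-06-17 to 2034-09-23: 99 days at 1.75% → £1716000 × 1.75% × 99/365 = £8145.1233
2034-09-24 to 2034-12-31: 99 days at 3.8% → £1716000 × 3.8% × 99/365 = £17686.5534
Total = £42711.9452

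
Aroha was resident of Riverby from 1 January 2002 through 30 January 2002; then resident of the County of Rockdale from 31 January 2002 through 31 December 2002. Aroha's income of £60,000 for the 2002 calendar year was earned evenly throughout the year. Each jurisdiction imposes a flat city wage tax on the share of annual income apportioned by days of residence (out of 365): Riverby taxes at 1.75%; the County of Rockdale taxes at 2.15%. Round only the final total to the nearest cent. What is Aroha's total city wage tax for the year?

£1,270.27

Riverby, 1 January – 30 January 2002: 30 days → £60,000 × 1.75% × 30/365 = £86.3014
The County of Rockdale, 31 January – 31 December 2002: 335 days → £60,000 × 2.15% × 335/365 = £1,183.9726
Total = £1,270.2740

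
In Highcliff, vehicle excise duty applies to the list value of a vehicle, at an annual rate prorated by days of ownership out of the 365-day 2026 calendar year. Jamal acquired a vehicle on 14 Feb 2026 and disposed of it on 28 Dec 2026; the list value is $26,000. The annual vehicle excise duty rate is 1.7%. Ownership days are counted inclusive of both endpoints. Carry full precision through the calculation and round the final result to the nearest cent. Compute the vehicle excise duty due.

Days held (14 Feb – 28 Dec 2026): 318 out of 365
Tax = $26,000 × 1.7% × 318/365 = $385.0849

$385.08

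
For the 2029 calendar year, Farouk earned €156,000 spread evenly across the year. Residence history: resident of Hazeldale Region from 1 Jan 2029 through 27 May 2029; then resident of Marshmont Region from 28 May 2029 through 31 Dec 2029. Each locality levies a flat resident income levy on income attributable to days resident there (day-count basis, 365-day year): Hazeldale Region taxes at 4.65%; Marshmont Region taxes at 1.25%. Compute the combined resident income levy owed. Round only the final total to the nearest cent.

€4,086.13

Hazeldale Region, 1 Jan – 27 May 2029: 147 days → €156,000 × 4.65% × 147/365 = €2,921.4740
Marshmont Region, 28 May – 31 Dec 2029: 218 days → €156,000 × 1.25% × 218/365 = €1,164.6575
Total = €4,086.1315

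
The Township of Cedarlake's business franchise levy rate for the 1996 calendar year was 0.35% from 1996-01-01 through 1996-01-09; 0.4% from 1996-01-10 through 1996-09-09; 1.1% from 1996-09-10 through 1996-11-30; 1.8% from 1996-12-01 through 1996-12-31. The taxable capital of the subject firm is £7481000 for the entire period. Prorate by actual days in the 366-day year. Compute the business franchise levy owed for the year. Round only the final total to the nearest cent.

1996-01-01 to 1996-01-09: 9 days at 0.35% → £7481000 × 0.35% × 9/366 = £643.8566
1996-01-10 to 1996-09-09: 244 days at 0.4% → £7481000 × 0.4% × 244/366 = £19949.3333
1996-09-10 to 1996-11-30: 82 days at 1.1% → £7481000 × 1.1% × 82/366 = £18436.7814
1996-12-01 to 1996-12-31: 31 days at 1.8% → £7481000 × 1.8% × 31/366 = £11405.4590
Total = £50435.4303

£50435.43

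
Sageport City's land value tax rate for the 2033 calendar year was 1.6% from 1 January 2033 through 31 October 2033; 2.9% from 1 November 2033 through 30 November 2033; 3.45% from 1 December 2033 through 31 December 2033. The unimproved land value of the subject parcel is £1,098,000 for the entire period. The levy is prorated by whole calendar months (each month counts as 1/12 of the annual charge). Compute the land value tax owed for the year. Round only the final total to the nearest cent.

£20,450.25

1 January – 31 October 2033: 10 months at 1.6% → £1,098,000 × 1.6% × 10/12 = £14,640.0000
1 November – 30 November 2033: 1 month at 2.9% → £1,098,000 × 2.9% × 1/12 = £2,653.5000
1 December – 31 December 2033: 1 month at 3.45% → £1,098,000 × 3.45% × 1/12 = £3,156.7500
Total = £20,450.2500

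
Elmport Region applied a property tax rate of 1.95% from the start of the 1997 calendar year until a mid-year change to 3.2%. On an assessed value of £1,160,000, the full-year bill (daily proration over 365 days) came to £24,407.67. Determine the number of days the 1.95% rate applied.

320 days

Let d = days at the first rate; then 365 − d days at the second rate.
£1,160,000 × [1.95%·d + 3.2%·(365−d)] / 365 = £24,407.67
Solving gives d = 320, so the new rate took effect on November 17, 1997.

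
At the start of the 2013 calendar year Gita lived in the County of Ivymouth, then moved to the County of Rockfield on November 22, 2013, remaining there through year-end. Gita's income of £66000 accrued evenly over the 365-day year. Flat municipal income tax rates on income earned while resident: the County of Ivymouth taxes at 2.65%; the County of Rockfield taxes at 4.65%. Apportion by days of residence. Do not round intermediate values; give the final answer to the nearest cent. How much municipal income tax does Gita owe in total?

£1893.66

The County of Ivymouth, January 1 – November 21, 2013: 325 days → £66000 × 2.65% × 325/365 = £1557.3288
The County of Rockfield, November 22 – December 31, 2013: 40 days → £66000 × 4.65% × 40/365 = £336.3288
Total = £1893.6575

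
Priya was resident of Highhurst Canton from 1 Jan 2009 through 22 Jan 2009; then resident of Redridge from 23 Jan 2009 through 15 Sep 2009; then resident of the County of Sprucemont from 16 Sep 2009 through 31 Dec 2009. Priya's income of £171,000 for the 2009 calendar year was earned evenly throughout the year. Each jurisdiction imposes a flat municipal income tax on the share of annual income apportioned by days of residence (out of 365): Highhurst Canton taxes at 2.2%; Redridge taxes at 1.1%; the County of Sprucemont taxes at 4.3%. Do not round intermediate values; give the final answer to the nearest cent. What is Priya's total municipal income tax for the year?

£3,598.50

Highhurst Canton, 1 Jan – 22 Jan 2009: 22 days → £171,000 × 2.2% × 22/365 = £226.7507
Redridge, 23 Jan – 15 Sep 2009: 236 days → £171,000 × 1.1% × 236/365 = £1,216.2082
The County of Sprucemont, 16 Sep – 31 Dec 2009: 107 days → £171,000 × 4.3% × 107/365 = £2,155.5370
Total = £3,598.4959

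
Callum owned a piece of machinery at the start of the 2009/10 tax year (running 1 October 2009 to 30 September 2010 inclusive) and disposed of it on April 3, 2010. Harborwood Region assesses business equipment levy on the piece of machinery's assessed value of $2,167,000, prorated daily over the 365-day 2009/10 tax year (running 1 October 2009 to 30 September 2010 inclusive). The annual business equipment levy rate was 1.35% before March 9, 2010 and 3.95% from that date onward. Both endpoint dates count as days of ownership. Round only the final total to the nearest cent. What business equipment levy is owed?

October 1, 2009 – March 8, 2010: 159 days at 1.35% → $2,167,000 × 1.35% × 159/365 = $12,743.7411
March 9 – April 3, 2010: 26 days at 3.95% → $2,167,000 × 3.95% × 26/365 = $6,097.2849
Total = $18,841.0260

$18,841.03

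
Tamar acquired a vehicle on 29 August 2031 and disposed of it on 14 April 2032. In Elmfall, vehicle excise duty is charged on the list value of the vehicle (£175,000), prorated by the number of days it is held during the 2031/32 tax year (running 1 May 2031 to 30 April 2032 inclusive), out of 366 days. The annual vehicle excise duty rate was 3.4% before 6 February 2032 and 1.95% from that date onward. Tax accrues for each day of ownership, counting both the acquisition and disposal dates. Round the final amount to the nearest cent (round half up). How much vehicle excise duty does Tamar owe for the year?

29 August 2031 – 5 February 2032: 161 days at 3.4% → £175,000 × 3.4% × 161/366 = £2,617.3497
6 February – 14 April 2032: 69 days at 1.95% → £175,000 × 1.95% × 69/366 = £643.3402
Total = £3,260.6899

£3,260.69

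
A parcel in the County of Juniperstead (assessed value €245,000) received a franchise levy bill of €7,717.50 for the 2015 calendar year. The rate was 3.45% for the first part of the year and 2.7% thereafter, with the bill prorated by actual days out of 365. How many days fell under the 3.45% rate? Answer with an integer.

Let d = days at the first rate; then 365 − d days at the second rate.
€245,000 × [3.45%·d + 2.7%·(365−d)] / 365 = €7,717.50
Solving gives d = 219, so the new rate took effect on 8 August 2015.

219 days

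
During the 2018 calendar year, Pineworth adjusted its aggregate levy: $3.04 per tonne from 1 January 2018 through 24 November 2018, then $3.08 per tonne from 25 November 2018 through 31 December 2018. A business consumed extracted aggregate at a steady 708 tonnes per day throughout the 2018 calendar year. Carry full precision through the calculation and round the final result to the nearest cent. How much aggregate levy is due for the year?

1 January – 24 November 2018: 328 days × 708 tonnes/day = 232,224 tonnes at $3.04/tonne → $705,960.96
25 November – 31 December 2018: 37 days × 708 tonnes/day = 26,196 tonnes at $3.08/tonne → $80,683.68

$786,644.64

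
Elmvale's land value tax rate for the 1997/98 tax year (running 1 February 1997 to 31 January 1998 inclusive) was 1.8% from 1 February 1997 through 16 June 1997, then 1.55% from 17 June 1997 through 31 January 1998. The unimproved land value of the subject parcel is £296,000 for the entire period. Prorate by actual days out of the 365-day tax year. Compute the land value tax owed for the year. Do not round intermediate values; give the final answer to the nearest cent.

£4,863.73

1 February – 16 June 1997: 136 days at 1.8% → £296,000 × 1.8% × 136/365 = £1,985.2274
17 June 1997 – 31 January 1998: 229 days at 1.55% → £296,000 × 1.55% × 229/365 = £2,878.4986
Total = £4,863.7260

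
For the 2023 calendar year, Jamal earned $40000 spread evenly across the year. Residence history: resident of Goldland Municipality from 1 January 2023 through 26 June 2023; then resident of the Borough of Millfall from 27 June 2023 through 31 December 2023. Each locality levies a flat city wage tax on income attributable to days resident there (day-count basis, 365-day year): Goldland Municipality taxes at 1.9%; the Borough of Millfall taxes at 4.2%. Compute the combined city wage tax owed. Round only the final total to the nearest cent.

Goldland Municipality, 1 January – 26 June 2023: 177 days → $40000 × 1.9% × 177/365 = $368.5479
The Borough of Millfall, 27 June – 31 December 2023: 188 days → $40000 × 4.2% × 188/365 = $865.3151
Total = $1233.8630

$1233.86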